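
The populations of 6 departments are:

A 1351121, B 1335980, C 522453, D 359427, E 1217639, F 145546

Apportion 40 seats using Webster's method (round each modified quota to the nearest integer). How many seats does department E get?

10

Standard divisor 4932166/40 ≈ 123304.15; standard quotas: A 10.958, B 10.835, C 4.237, D 2.915, E 9.875, F 1.180.
Rounding to the nearest integer gives A 11, B 11, C 4, D 3, E 10, F 1 — total 40, matching the house size, so no adjustment is needed.
E receives 10.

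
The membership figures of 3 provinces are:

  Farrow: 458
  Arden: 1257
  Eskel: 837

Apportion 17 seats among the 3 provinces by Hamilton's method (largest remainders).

Farrow=3, Arden=8, Eskel=6

Total 2552; standard divisor 2552/17 ≈ 150.118.
Standard quotas: Farrow 3.051, Arden 8.373, Eskel 5.576.
Lower quotas: Farrow 3, Arden 8, Eskel 5 (sum 16, leaving 1 seat).
Remainders in descending order: Eskel 0.576, Arden 0.373, Farrow 0.051.
The surplus seat goes to Eskel.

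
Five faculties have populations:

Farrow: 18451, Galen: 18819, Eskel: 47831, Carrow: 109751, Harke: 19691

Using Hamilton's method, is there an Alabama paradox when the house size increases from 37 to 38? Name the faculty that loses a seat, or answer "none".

At 37 seats: Farrow 3, Galen 3, Eskel 8, Carrow 19, Harke 4.
At 38 seats: Farrow 3, Galen 3, Eskel 9, Carrow 19, Harke 4.
No faculty's allocation decreased.

none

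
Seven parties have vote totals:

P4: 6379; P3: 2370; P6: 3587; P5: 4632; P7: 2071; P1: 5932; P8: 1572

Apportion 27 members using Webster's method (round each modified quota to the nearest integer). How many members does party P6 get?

4

Standard divisor 26543/27 ≈ 983.074; standard quotas: P4 6.489, P3 2.411, P6 3.649, P5 4.712, P7 2.107, P1 6.034, P8 1.599.
Rounding to the nearest integer gives P4 6, P3 2, P6 4, P5 5, P7 2, P1 6, P8 2 — total 27, matching the house size, so no adjustment is needed.
P6 receives 4.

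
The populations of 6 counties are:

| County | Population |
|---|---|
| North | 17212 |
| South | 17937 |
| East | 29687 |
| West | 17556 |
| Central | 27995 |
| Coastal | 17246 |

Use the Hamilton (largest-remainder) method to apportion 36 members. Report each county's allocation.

Standard divisor: 127633 ÷ 36 ≈ 3545.361.
Standard quotas: North 4.8548, South 5.0593, East 8.3735, West 4.9518, Central 7.8962, Coastal 4.8644.
Lower quotas: North 4, South 5, East 8, West 4, Central 7, Coastal 4 (sum 32, leaving 4 seats).
Remainders in descending order: West 0.9518, Central 0.8962, Coastal 0.8644, North 0.8548, East 0.3735, South 0.0593.
Largest remainders: West, Central, Coastal, North receive the extra seats.

North=5, South=5, East=8, West=5, Central=8, Coastal=5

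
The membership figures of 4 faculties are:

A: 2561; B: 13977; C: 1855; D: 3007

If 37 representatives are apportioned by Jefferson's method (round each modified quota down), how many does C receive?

3

Standard divisor 21400/37 ≈ 578.378; standard quotas: A 4.428, B 24.166, C 3.207, D 5.199.
Rounding down gives 4, 24, 3, 5 = 36 seats, so the divisor must be adjusted.
With modified divisor 550: modified quotas A 4.656, B 25.413, C 3.373, D 5.467.
Rounding down: A 4, B 25, C 3, D 5 (total 37).
C receives 3.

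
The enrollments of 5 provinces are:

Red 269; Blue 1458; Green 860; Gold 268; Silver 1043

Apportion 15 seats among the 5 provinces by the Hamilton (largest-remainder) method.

The standard divisor is 3898/15 ≈ 259.867.
Standard quotas: Red 1.035, Blue 5.611, Green 3.309, Gold 1.031, Silver 4.014.
Lower quotas: Red 1, Blue 5, Green 3, Gold 1, Silver 4 (sum 14, leaving 1 seat).
Remainders in descending order: Blue 0.611, Green 0.309, Red 0.035, Gold 0.031, Silver 0.014.
The surplus seat goes to Blue.

Red 1, Blue 6, Green 3, Gold 1, Silver 4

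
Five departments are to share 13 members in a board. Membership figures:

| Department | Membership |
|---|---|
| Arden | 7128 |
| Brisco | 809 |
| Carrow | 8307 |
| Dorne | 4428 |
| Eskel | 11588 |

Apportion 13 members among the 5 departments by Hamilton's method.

Arden 3, Brisco 0, Carrow 3, Dorne 2, Eskel 5

The standard divisor is 32260/13 ≈ 2481.538.
Standard quotas: Arden 2.8724, Brisco 0.3260, Carrow 3.3475, Dorne 1.7844, Eskel 4.6697.
Lower quotas: Arden 2, Brisco 0, Carrow 3, Dorne 1, Eskel 4 (sum 10, leaving 3 seats).
Remainders in descending order: Arden 0.8724, Dorne 0.7844, Eskel 0.6697, Carrow 0.3475, Brisco 0.3260.
Largest remainders: Arden, Dorne, Eskel receive the extra seats.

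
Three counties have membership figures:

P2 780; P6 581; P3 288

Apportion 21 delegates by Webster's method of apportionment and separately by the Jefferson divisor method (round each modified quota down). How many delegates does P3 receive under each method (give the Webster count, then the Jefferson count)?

4 and 3

Webster: P2 10, P6 7, P3 4.
Jefferson: P2 10, P6 8, P3 3.
P3 gets 4 under Webster and 3 under Jefferson.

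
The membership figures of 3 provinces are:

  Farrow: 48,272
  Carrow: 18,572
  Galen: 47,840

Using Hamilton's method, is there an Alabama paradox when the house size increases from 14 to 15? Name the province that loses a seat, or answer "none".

none

At 14 seats: Farrow 6, Carrow 2, Galen 6.
At 15 seats: Farrow 6, Carrow 3, Galen 6.
No province's allocation decreased.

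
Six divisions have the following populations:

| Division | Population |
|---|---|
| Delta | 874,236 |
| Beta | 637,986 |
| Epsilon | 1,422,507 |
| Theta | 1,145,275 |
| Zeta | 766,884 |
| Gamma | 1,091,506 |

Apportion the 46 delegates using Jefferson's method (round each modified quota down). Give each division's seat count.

Delta=7, Beta=5, Epsilon=11, Theta=9, Zeta=6, Gamma=8

Standard divisor 5938394/46 ≈ 129095.522; standard quotas: Delta 6.772, Beta 4.942, Epsilon 11.019, Theta 8.872, Zeta 5.940, Gamma 8.455.
Rounding down gives 6, 4, 11, 8, 5, 8 = 42 seats, so the divisor must be adjusted.
With modified divisor 123100: modified quotas Delta 7.102, Beta 5.183, Epsilon 11.556, Theta 9.304, Zeta 6.230, Gamma 8.867.
Rounding down: Delta 7, Beta 5, Epsilon 11, Theta 9, Zeta 6, Gamma 8 (total 46).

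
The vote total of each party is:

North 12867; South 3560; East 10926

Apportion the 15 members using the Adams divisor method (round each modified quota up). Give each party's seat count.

Standard divisor 27353/15 ≈ 1823.533; standard quotas: North 7.056, South 1.952, East 5.992.
Rounding up gives 8, 2, 6 = 16 seats, so the divisor must be adjusted.
With modified divisor 2000: modified quotas North 6.434, South 1.780, East 5.463.
Rounding up: North 7, South 2, East 6 (total 15).

North 7; South 2; East 6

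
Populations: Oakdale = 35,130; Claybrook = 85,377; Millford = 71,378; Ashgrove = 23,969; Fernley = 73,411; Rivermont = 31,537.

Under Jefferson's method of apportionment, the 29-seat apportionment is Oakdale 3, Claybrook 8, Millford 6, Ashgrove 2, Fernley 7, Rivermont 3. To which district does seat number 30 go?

Millford

Priority for the next seat is population ÷ (current seats + 1).
Priorities: Oakdale 8782.500, Claybrook 9486.333, Millford 10196.857, Ashgrove 7989.667, Fernley 9176.375, Rivermont 7884.250.
Highest priority: Millford.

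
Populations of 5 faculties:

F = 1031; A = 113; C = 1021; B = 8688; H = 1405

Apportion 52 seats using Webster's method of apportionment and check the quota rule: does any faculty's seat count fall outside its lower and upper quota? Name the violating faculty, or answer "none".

B

Standard quotas: F 4.374, A 0.479, C 4.331, B 36.856, H 5.960.
Webster allocation: F 4, A 0, C 4, B 38, H 6.
B has quota 36.856 (lower 36, upper 37) but receives 38 — outside the quota interval.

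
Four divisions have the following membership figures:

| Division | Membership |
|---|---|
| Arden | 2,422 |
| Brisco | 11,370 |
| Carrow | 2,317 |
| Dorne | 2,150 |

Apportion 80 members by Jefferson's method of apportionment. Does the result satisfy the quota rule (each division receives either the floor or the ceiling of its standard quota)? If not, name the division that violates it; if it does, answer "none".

Brisco

Standard quotas: Arden 10.612, Brisco 49.817, Carrow 10.152, Dorne 9.420.
Jefferson allocation: Arden 10, Brisco 51, Carrow 10, Dorne 9.
Brisco has quota 49.817 (lower 49, upper 50) but receives 51 — outside the quota interval.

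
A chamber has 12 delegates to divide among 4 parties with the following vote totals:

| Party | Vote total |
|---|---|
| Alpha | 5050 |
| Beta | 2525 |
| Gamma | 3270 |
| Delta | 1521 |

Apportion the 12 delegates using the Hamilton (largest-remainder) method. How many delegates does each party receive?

Alpha 5, Beta 2, Gamma 3, Delta 2

The standard divisor is 12366/12 ≈ 1030.5.
Standard quotas: Alpha 4.9005, Beta 2.4503, Gamma 3.1732, Delta 1.4760.
Lower quotas: Alpha 4, Beta 2, Gamma 3, Delta 1 (sum 10, leaving 2 seats).
Remainders in descending order: Alpha 0.9005, Delta 0.4760, Beta 0.4503, Gamma 0.1732.
Largest remainders: Alpha, Delta receive the extra seats.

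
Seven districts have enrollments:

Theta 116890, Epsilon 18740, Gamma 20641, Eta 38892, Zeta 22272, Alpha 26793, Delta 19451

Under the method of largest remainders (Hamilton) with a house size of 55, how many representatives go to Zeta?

Total 263679; standard divisor 263679/55 ≈ 4794.164.
Standard quotas: Theta 24.3817, Epsilon 3.9089, Gamma 4.3054, Eta 8.1124, Zeta 4.6456, Alpha 5.5887, Delta 4.0572.
Lower quotas: Theta 24, Epsilon 3, Gamma 4, Eta 8, Zeta 4, Alpha 5, Delta 4 (sum 52, leaving 3 seats).
Remainders in descending order: Epsilon 0.9089, Zeta 0.6456, Alpha 0.5887, Theta 0.3817, Gamma 0.3054, Eta 0.1124, Delta 0.0572.
Largest remainders: Epsilon, Zeta, Alpha receive the extra seats.
Zeta receives 5.

5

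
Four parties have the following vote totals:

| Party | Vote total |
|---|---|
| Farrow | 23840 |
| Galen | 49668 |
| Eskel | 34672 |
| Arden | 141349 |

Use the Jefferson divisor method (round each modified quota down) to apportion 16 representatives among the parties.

Standard divisor 249529/16 ≈ 15595.562; standard quotas: Farrow 1.529, Galen 3.185, Eskel 2.223, Arden 9.063.
Rounding down gives 1, 3, 2, 9 = 15 seats, so the divisor must be adjusted.
With modified divisor 13500: modified quotas Farrow 1.766, Galen 3.679, Eskel 2.568, Arden 10.470.
Rounding down: Farrow 1, Galen 3, Eskel 2, Arden 10 (total 16).

Farrow=1, Galen=3, Eskel=2, Arden=10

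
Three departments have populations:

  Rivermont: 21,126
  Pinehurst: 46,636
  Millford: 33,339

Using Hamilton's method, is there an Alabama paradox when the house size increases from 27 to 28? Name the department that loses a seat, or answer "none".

none

At 27 seats: Rivermont 6, Pinehurst 12, Millford 9.
At 28 seats: Rivermont 6, Pinehurst 13, Millford 9.
No department's allocation decreased.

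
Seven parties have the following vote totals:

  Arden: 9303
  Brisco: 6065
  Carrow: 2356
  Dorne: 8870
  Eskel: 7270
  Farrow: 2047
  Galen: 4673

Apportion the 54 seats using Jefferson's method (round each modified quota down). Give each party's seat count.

Arden: 13, Brisco: 8, Carrow: 3, Dorne: 12, Eskel: 10, Farrow: 2, Galen: 6

Standard divisor 40584/54 ≈ 751.556; standard quotas: Arden 12.378, Brisco 8.070, Carrow 3.135, Dorne 11.802, Eskel 9.673, Farrow 2.724, Galen 6.218.
Rounding down gives 12, 8, 3, 11, 9, 2, 6 = 51 seats, so the divisor must be adjusted.
With modified divisor 700: modified quotas Arden 13.290, Brisco 8.664, Carrow 3.366, Dorne 12.671, Eskel 10.386, Farrow 2.924, Galen 6.676.
Rounding down: Arden 13, Brisco 8, Carrow 3, Dorne 12, Eskel 10, Farrow 2, Galen 6 (total 54).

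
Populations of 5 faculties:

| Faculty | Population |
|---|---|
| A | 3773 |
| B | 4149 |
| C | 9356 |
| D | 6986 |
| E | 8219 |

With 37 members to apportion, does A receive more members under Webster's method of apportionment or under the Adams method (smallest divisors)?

Webster: A 4, B 5, C 11, D 8, E 9.
Adams: A 5, B 5, C 10, D 8, E 9.
A gets 4 under Webster and 5 under Adams.

Adams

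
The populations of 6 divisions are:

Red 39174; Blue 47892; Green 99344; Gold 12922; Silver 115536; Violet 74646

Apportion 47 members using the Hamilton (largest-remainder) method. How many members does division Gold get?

The standard divisor is 389514/47 ≈ 8287.532.
Standard quotas: Red 4.7269, Blue 5.7788, Green 11.9872, Gold 1.5592, Silver 13.9409, Violet 9.0070.
Lower quotas: Red 4, Blue 5, Green 11, Gold 1, Silver 13, Violet 9 (sum 43, leaving 4 seats).
Remainders in descending order: Green 0.9872, Silver 0.9409, Blue 0.7788, Red 0.7269, Gold 0.5592, Violet 0.0070.
Largest remainders: Green, Silver, Blue, Red receive the extra seats.
Gold receives 1.

1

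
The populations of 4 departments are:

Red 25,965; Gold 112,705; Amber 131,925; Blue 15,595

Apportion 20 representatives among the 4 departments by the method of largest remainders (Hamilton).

Red: 2, Gold: 8, Amber: 9, Blue: 1

Total 286190; standard divisor 286190/20 ≈ 14309.5.
Standard quotas: Red 1.8145, Gold 7.8762, Amber 9.2194, Blue 1.0898.
Lower quotas: Red 1, Gold 7, Amber 9, Blue 1 (sum 18, leaving 2 seats).
Remainders in descending order: Gold 0.8762, Red 0.8145, Amber 0.2194, Blue 0.0898.
Largest remainders: Gold, Red receive the extra seats.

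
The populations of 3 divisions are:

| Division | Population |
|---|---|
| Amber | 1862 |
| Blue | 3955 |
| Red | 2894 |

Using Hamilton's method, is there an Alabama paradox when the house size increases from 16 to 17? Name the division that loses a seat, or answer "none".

Amber

At 16 seats: Amber 4, Blue 7, Red 5.
At 17 seats: Amber 3, Blue 8, Red 6.
Amber drops from 4 to 3.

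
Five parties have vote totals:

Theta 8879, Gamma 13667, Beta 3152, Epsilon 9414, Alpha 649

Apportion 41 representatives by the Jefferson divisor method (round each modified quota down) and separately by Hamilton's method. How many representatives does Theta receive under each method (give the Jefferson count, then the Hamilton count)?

Jefferson: Theta 11, Gamma 16, Beta 3, Epsilon 11, Alpha 0.
Hamilton: Theta 10, Gamma 16, Beta 3, Epsilon 11, Alpha 1.
Theta gets 11 under Jefferson and 10 under Hamilton.

11 and 10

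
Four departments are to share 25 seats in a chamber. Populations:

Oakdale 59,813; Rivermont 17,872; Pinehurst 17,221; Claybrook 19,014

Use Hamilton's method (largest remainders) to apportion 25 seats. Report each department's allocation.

Standard divisor: 113920 ÷ 25 ≈ 4556.8.
Standard quotas: Oakdale 13.1261, Rivermont 3.9221, Pinehurst 3.7792, Claybrook 4.1727.
Lower quotas: Oakdale 13, Rivermont 3, Pinehurst 3, Claybrook 4 (sum 23, leaving 2 seats).
Remainders in descending order: Rivermont 0.9221, Pinehurst 0.7792, Claybrook 0.1727, Oakdale 0.1261.
Largest remainders: Rivermont, Pinehurst receive the extra seats.

Oakdale 13; Rivermont 4; Pinehurst 4; Claybrook 4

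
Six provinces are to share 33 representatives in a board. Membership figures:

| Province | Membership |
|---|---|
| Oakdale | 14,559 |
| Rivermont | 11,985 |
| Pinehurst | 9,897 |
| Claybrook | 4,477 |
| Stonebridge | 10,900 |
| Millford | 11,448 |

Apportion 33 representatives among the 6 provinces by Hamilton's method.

Standard divisor: 63266 ÷ 33 ≈ 1917.152.
Standard quotas: Oakdale 7.5941, Rivermont 6.2515, Pinehurst 5.1623, Claybrook 2.3352, Stonebridge 5.6855, Millford 5.9714.
Lower quotas: Oakdale 7, Rivermont 6, Pinehurst 5, Claybrook 2, Stonebridge 5, Millford 5 (sum 30, leaving 3 seats).
Remainders in descending order: Millford 0.9714, Stonebridge 0.6855, Oakdale 0.5941, Claybrook 0.3352, Rivermont 0.2515, Pinehurst 0.1623.
Largest remainders: Millford, Stonebridge, Oakdale receive the extra seats.

Oakdale 8, Rivermont 6, Pinehurst 5, Claybrook 2, Stonebridge 6, Millford 6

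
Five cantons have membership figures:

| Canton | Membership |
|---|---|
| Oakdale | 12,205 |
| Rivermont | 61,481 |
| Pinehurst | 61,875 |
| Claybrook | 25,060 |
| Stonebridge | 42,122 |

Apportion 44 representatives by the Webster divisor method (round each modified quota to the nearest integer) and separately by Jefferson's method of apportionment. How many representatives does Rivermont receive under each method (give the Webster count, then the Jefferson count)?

13 and 14

Webster: Oakdale 3, Rivermont 13, Pinehurst 14, Claybrook 5, Stonebridge 9.
Jefferson: Oakdale 2, Rivermont 14, Pinehurst 14, Claybrook 5, Stonebridge 9.
Rivermont gets 13 under Webster and 14 under Jefferson.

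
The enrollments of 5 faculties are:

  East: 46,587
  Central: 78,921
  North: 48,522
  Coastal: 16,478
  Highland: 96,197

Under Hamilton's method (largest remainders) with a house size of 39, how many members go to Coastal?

2

Standard divisor: 286705 ÷ 39 ≈ 7351.41.
Standard quotas: East 6.3372, Central 10.7355, North 6.6004, Coastal 2.2415, Highland 13.0855.
Lower quotas: East 6, Central 10, North 6, Coastal 2, Highland 13 (sum 37, leaving 2 seats).
Remainders in descending order: Central 0.7355, North 0.6004, East 0.3372, Coastal 0.2415, Highland 0.0855.
Largest remainders: Central, North receive the extra seats.
Coastal receives 2.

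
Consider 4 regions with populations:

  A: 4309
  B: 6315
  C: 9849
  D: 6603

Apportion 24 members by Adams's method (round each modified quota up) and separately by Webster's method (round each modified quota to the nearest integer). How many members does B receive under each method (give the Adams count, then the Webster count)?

Adams: A 4, B 6, C 8, D 6.
Webster: A 4, B 5, C 9, D 6.
B gets 6 under Adams and 5 under Webster.

6 and 5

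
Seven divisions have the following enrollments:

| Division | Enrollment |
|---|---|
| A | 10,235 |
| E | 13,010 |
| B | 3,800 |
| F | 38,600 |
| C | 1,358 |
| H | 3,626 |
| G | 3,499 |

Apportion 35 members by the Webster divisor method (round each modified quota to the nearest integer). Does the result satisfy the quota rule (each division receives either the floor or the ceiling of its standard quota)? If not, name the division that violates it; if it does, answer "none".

F

Standard quotas: A 4.833, E 6.143, B 1.794, F 18.225, C 0.641, H 1.712, G 1.652.
Webster allocation: A 5, E 6, B 2, F 17, C 1, H 2, G 2.
F has quota 18.225 (lower 18, upper 19) but receives 17 — outside the quota interval.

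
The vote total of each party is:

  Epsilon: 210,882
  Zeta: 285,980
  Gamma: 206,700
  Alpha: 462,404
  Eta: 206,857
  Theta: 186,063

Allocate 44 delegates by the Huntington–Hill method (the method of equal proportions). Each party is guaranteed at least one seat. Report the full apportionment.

Epsilon 6, Zeta 8, Gamma 6, Alpha 13, Eta 6, Theta 5

With divisor 35649: modified quotas Epsilon 5.916, Zeta 8.022, Gamma 5.798, Alpha 12.971, Eta 5.803, Theta 5.219.
Geometric-mean thresholds: Epsilon √(5·6)=5.477, Zeta √(8·9)=8.485, Gamma √(5·6)=5.477, Alpha √(12·13)=12.490, Eta √(5·6)=5.477, Theta √(5·6)=5.477.
Each quota rounded against its threshold gives Epsilon 6, Zeta 8, Gamma 6, Alpha 13, Eta 6, Theta 5 (total 44).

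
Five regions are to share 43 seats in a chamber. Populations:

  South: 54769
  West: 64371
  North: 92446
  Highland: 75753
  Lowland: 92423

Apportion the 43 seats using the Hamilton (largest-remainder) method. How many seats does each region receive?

South 6, West 7, North 11, Highland 9, Lowland 10

The standard divisor is 379762/43 ≈ 8831.674.
Standard quotas: South 6.2014, West 7.2887, North 10.4676, Highland 8.5774, Lowland 10.4649.
Lower quotas: South 6, West 7, North 10, Highland 8, Lowland 10 (sum 41, leaving 2 seats).
Remainders in descending order: Highland 0.5774, North 0.4676, Lowland 0.4649, West 0.2887, South 0.2014.
Largest remainders: Highland, North receive the extra seats.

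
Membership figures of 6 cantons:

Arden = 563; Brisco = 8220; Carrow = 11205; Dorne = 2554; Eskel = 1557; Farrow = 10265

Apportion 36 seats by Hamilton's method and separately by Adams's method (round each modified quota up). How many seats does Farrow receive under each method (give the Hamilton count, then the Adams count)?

11 and 10

Hamilton: Arden 0, Brisco 8, Carrow 12, Dorne 3, Eskel 2, Farrow 11.
Adams: Arden 1, Brisco 9, Carrow 11, Dorne 3, Eskel 2, Farrow 10.
Farrow gets 11 under Hamilton and 10 under Adams.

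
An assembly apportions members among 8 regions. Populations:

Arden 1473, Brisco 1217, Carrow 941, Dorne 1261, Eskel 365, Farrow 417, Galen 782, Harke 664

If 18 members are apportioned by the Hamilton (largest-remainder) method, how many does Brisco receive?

Standard divisor: 7120 ÷ 18 ≈ 395.556.
Standard quotas: Arden 3.724, Brisco 3.077, Carrow 2.379, Dorne 3.188, Eskel 0.923, Farrow 1.054, Galen 1.977, Harke 1.679.
Lower quotas: Arden 3, Brisco 3, Carrow 2, Dorne 3, Eskel 0, Farrow 1, Galen 1, Harke 1 (sum 14, leaving 4 seats).
Remainders in descending order: Galen 0.977, Eskel 0.923, Arden 0.724, Harke 0.679, Carrow 0.379, Dorne 0.188, Brisco 0.077, Farrow 0.054.
The surplus seats go to Galen, Eskel, Arden, Harke.
Brisco receives 3.

3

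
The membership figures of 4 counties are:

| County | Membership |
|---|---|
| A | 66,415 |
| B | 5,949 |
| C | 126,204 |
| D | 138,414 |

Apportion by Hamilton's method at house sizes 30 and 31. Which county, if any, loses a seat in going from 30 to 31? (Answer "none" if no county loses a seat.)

B

At 30 seats: A 6, B 1, C 11, D 12.
At 31 seats: A 6, B 0, C 12, D 13.
B drops from 1 to 0.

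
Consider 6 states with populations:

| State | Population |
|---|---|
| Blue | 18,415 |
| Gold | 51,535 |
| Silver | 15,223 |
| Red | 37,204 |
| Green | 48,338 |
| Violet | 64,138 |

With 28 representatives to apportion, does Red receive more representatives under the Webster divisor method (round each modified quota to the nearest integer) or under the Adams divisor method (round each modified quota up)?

Webster: Blue 2, Gold 6, Silver 2, Red 4, Green 6, Violet 8.
Adams: Blue 2, Gold 6, Silver 2, Red 5, Green 6, Violet 7.
Red gets 4 under Webster and 5 under Adams.

Adams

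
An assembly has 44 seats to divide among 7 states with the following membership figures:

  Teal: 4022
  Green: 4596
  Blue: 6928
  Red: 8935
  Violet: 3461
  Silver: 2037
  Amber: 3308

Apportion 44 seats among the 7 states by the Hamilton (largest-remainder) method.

Teal 5, Green 6, Blue 9, Red 12, Violet 5, Silver 3, Amber 4

The standard divisor is 33287/44 ≈ 756.523.
Standard quotas: Teal 5.3164, Green 6.0752, Blue 9.1577, Red 11.8106, Violet 4.5749, Silver 2.6926, Amber 4.3726.
Lower quotas: Teal 5, Green 6, Blue 9, Red 11, Violet 4, Silver 2, Amber 4 (sum 41, leaving 3 seats).
Remainders in descending order: Red 0.8106, Silver 0.6926, Violet 0.5749, Amber 0.3726, Teal 0.3164, Blue 0.1577, Green 0.0752.
The surplus seats go to Red, Silver, Violet.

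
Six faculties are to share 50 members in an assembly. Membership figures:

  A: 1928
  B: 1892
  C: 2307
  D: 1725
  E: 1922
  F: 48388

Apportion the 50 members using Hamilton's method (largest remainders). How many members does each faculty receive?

A=2, B=2, C=2, D=1, E=2, F=41

Standard divisor: 58162 ÷ 50 ≈ 1163.24.
Standard quotas: A 1.6574, B 1.6265, C 1.9833, D 1.4829, E 1.6523, F 41.5976.
Lower quotas: A 1, B 1, C 1, D 1, E 1, F 41 (sum 46, leaving 4 seats).
Remainders in descending order: C 0.9833, A 0.6574, E 0.6523, B 0.6265, F 0.5976, D 0.4829.
Largest remainders: C, A, E, B receive the extra seats.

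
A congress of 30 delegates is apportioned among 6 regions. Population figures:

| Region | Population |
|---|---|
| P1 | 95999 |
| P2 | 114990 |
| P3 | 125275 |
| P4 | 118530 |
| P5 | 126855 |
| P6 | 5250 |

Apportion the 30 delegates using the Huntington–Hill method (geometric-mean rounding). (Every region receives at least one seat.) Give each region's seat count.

With divisor 20284: modified quotas P1 4.733, P2 5.669, P3 6.176, P4 5.844, P5 6.254, P6 0.259.
Geometric-mean thresholds: P1 √(4·5)=4.472, P2 √(5·6)=5.477, P3 √(6·7)=6.481, P4 √(5·6)=5.477, P5 √(6·7)=6.481, P6 (min 1).
Each quota rounded against its threshold gives P1 5, P2 6, P3 6, P4 6, P5 6, P6 1 (total 30).

P1 5; P2 6; P3 6; P4 6; P5 6; P6 1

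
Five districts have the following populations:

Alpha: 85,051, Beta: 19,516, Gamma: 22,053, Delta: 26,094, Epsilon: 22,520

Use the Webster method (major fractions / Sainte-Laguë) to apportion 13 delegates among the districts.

Standard divisor 175234/13 ≈ 13479.538; standard quotas: Alpha 6.310, Beta 1.448, Gamma 1.636, Delta 1.936, Epsilon 1.671.
Rounding to the nearest integer gives Alpha 6, Beta 1, Gamma 2, Delta 2, Epsilon 2 — total 13, matching the house size, so no adjustment is needed.

Alpha 6, Beta 1, Gamma 2, Delta 2, Epsilon 2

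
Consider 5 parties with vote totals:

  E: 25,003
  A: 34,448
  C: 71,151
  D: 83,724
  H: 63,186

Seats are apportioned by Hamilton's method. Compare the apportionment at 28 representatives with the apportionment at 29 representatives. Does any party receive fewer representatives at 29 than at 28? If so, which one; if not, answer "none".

A

At 28 seats: E 3, A 4, C 7, D 8, H 6.
At 29 seats: E 3, A 3, C 7, D 9, H 7.
A drops from 4 to 3.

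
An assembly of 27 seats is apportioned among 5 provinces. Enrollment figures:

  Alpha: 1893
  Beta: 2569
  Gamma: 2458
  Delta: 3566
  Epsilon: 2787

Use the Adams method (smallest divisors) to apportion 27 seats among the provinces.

Alpha: 4; Beta: 5; Gamma: 5; Delta: 7; Epsilon: 6

Standard divisor 13273/27 ≈ 491.593; standard quotas: Alpha 3.851, Beta 5.226, Gamma 5.000, Delta 7.254, Epsilon 5.669.
Rounding up gives 4, 6, 6, 8, 6 = 30 seats, so the divisor must be adjusted.
With modified divisor 540: modified quotas Alpha 3.506, Beta 4.757, Gamma 4.552, Delta 6.604, Epsilon 5.161.
Rounding up: Alpha 4, Beta 5, Gamma 5, Delta 7, Epsilon 6 (total 27).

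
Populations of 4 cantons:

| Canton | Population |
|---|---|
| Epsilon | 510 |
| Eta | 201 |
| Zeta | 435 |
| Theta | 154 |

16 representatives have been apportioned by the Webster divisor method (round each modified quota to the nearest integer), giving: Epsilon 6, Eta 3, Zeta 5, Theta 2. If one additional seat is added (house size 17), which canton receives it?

Priority for the next seat is population ÷ (current seats + 0.5).
Priorities: Epsilon 78.462, Eta 57.429, Zeta 79.091, Theta 61.600.
Highest priority: Zeta.

Zeta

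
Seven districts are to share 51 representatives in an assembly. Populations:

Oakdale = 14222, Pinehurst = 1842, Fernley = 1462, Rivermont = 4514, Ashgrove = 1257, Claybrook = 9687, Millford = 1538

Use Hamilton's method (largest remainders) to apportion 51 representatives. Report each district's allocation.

The standard divisor is 34522/51 ≈ 676.902.
Standard quotas: Oakdale 21.0104, Pinehurst 2.7212, Fernley 2.1598, Rivermont 6.6686, Ashgrove 1.8570, Claybrook 14.3108, Millford 2.2721.
Lower quotas: Oakdale 21, Pinehurst 2, Fernley 2, Rivermont 6, Ashgrove 1, Claybrook 14, Millford 2 (sum 48, leaving 3 seats).
Remainders in descending order: Ashgrove 0.8570, Pinehurst 0.7212, Rivermont 0.6686, Claybrook 0.3108, Millford 0.2721, Fernley 0.1598, Oakdale 0.0104.
Largest remainders: Ashgrove, Pinehurst, Rivermont receive the extra seats.

Oakdale: 21; Pinehurst: 3; Fernley: 2; Rivermont: 7; Ashgrove: 2; Claybrook: 14; Millford: 2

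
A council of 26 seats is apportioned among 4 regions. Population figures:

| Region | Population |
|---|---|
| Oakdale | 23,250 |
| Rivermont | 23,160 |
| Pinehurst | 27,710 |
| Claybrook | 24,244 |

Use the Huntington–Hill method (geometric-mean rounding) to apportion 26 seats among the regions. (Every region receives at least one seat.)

With divisor 3722: modified quotas Oakdale 6.247, Rivermont 6.222, Pinehurst 7.445, Claybrook 6.514.
Geometric-mean thresholds: Oakdale √(6·7)=6.481, Rivermont √(6·7)=6.481, Pinehurst √(7·8)=7.483, Claybrook √(6·7)=6.481.
Each quota rounded against its threshold gives Oakdale 6, Rivermont 6, Pinehurst 7, Claybrook 7 (total 26).

Oakdale=6; Rivermont=6; Pinehurst=7; Claybrook=7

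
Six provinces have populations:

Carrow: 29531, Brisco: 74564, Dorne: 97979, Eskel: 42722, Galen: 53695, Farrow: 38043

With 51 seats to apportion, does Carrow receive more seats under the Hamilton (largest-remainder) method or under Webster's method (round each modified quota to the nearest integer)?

Hamilton

Hamilton: Carrow 5, Brisco 11, Dorne 15, Eskel 6, Galen 8, Farrow 6.
Webster: Carrow 4, Brisco 11, Dorne 15, Eskel 7, Galen 8, Farrow 6.
Carrow gets 5 under Hamilton and 4 under Webster.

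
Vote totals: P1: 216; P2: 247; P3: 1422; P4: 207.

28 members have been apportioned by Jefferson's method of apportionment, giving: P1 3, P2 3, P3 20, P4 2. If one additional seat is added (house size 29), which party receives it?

Priority for the next seat is population ÷ (current seats + 1).
Priorities: P1 54.000, P2 61.750, P3 67.714, P4 69.000.
Highest priority: P4.

P4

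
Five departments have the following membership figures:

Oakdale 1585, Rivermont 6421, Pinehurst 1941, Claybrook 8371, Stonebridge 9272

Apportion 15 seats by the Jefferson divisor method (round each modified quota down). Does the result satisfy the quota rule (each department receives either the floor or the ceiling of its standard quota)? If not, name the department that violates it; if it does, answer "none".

none

Standard quotas: Oakdale 0.862, Rivermont 3.491, Pinehurst 1.055, Claybrook 4.551, Stonebridge 5.041.
Jefferson allocation: Oakdale 0, Rivermont 4, Pinehurst 1, Claybrook 5, Stonebridge 5.
Every allocation lies between the lower and upper quota.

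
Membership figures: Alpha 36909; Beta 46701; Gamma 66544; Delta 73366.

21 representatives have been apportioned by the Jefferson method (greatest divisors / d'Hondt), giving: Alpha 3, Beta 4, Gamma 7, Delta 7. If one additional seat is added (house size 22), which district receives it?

Beta

Priority for the next seat is population ÷ (current seats + 1).
Priorities: Alpha 9227.250, Beta 9340.200, Gamma 8318.000, Delta 9170.750.
Highest priority: Beta.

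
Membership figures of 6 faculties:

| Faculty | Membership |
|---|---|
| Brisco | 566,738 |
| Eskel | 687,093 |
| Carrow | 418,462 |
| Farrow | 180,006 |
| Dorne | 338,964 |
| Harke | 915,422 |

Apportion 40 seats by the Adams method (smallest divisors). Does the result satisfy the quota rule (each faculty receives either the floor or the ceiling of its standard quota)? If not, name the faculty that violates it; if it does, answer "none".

none

Standard quotas: Brisco 7.297, Eskel 8.847, Carrow 5.388, Farrow 2.318, Dorne 4.364, Harke 11.786.
Adams allocation: Brisco 7, Eskel 9, Carrow 5, Farrow 3, Dorne 5, Harke 11.
Every allocation lies between the lower and upper quota.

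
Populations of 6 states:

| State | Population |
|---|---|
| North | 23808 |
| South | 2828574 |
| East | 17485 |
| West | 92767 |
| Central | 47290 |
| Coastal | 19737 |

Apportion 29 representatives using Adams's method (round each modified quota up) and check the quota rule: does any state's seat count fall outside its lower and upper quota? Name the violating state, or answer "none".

Standard quotas: North 0.228, South 27.075, East 0.167, West 0.888, Central 0.453, Coastal 0.189.
Adams allocation: North 1, South 24, East 1, West 1, Central 1, Coastal 1.
South has quota 27.075 (lower 27, upper 28) but receives 24 — outside the quota interval.

South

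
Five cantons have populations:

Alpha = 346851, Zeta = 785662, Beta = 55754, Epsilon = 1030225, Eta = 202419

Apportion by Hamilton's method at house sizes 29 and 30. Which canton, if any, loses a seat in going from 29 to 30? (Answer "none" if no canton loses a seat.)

At 29 seats: Alpha 4, Zeta 9, Beta 1, Epsilon 12, Eta 3.
At 30 seats: Alpha 4, Zeta 10, Beta 1, Epsilon 13, Eta 2.
Eta drops from 3 to 2.

Eta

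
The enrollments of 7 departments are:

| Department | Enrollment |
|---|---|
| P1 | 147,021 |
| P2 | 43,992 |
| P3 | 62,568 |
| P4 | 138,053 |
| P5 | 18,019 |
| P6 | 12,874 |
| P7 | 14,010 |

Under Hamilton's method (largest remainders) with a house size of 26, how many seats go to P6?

1

Total 436537; standard divisor 436537/26 ≈ 16789.885.
Standard quotas: P1 8.7565, P2 2.6201, P3 3.7265, P4 8.2224, P5 1.0732, P6 0.7668, P7 0.8344.
Lower quotas: P1 8, P2 2, P3 3, P4 8, P5 1, P6 0, P7 0 (sum 22, leaving 4 seats).
Remainders in descending order: P7 0.8344, P6 0.7668, P1 0.7565, P3 0.7265, P2 0.6201, P4 0.2224, P5 0.0732.
Largest remainders: P7, P6, P1, P3 receive the extra seats.
P6 receives 1.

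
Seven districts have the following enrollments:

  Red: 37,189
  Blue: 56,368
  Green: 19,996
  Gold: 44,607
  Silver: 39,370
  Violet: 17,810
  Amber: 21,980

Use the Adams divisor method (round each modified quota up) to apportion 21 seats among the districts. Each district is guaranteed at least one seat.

Red 3, Blue 5, Green 2, Gold 4, Silver 3, Violet 2, Amber 2

Standard divisor 237320/21 ≈ 11300.952; standard quotas: Red 3.291, Blue 4.988, Green 1.769, Gold 3.947, Silver 3.484, Violet 1.576, Amber 1.945.
Rounding up gives 4, 5, 2, 4, 4, 2, 2 = 23 seats, so the divisor must be adjusted.
With modified divisor 13600: modified quotas Red 2.734, Blue 4.145, Green 1.470, Gold 3.280, Silver 2.895, Violet 1.310, Amber 1.616.
Rounding up: Red 3, Blue 5, Green 2, Gold 4, Silver 3, Violet 2, Amber 2 (total 21).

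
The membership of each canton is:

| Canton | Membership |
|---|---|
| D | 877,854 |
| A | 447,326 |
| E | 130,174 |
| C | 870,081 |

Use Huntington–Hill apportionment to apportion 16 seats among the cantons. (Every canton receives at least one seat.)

D 6, A 3, E 1, C 6

With divisor 147155: modified quotas D 5.966, A 3.040, E 0.885, C 5.913.
Geometric-mean thresholds: D √(5·6)=5.477, A √(3·4)=3.464, E (min 1), C √(5·6)=5.477.
Each quota rounded against its threshold gives D 6, A 3, E 1, C 6 (total 16).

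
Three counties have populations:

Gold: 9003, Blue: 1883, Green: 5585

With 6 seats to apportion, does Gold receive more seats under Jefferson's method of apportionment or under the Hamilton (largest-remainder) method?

Jefferson

Jefferson: Gold 4, Blue 0, Green 2.
Hamilton: Gold 3, Blue 1, Green 2.
Gold gets 4 under Jefferson and 3 under Hamilton.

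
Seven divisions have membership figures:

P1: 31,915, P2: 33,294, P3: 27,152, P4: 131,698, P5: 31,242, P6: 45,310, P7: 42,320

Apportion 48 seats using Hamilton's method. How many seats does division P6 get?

6

The standard divisor is 342931/48 ≈ 7144.396.
Standard quotas: P1 4.4671, P2 4.6602, P3 3.8005, P4 18.4337, P5 4.3729, P6 6.3420, P7 5.9235.
Lower quotas: P1 4, P2 4, P3 3, P4 18, P5 4, P6 6, P7 5 (sum 44, leaving 4 seats).
Remainders in descending order: P7 0.9235, P3 0.8005, P2 0.6602, P1 0.4671, P4 0.4337, P5 0.3729, P6 0.3420.
The surplus seats go to P7, P3, P2, P1.
P6 receives 6.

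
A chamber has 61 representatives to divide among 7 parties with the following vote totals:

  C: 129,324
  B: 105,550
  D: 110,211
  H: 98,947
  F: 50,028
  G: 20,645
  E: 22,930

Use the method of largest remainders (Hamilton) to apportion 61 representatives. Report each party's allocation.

Total 537635; standard divisor 537635/61 ≈ 8813.689.
Standard quotas: C 14.6731, B 11.9757, D 12.5045, H 11.2265, F 5.6762, G 2.3424, E 2.6016.
Lower quotas: C 14, B 11, D 12, H 11, F 5, G 2, E 2 (sum 57, leaving 4 seats).
Remainders in descending order: B 0.9757, F 0.6762, C 0.6731, E 0.6016, D 0.5045, G 0.3424, H 0.2265.
The surplus seats go to B, F, C, E.

C: 15, B: 12, D: 12, H: 11, F: 6, G: 2, E: 3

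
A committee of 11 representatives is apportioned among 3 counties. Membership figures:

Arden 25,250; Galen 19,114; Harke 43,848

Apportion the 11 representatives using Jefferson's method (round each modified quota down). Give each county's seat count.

Standard divisor 88212/11 ≈ 8019.273; standard quotas: Arden 3.149, Galen 2.384, Harke 5.468.
Rounding down gives 3, 2, 5 = 10 seats, so the divisor must be adjusted.
With modified divisor 6800: modified quotas Arden 3.713, Galen 2.811, Harke 6.448.
Rounding down: Arden 3, Galen 2, Harke 6 (total 11).

Arden 3, Galen 2, Harke 6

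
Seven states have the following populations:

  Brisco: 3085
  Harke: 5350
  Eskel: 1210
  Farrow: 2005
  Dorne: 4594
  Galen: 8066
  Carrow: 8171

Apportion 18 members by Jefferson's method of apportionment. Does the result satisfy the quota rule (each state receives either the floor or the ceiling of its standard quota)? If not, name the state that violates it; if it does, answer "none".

Standard quotas: Brisco 1.710, Harke 2.965, Eskel 0.671, Farrow 1.111, Dorne 2.546, Galen 4.470, Carrow 4.528.
Jefferson allocation: Brisco 2, Harke 3, Eskel 0, Farrow 1, Dorne 2, Galen 5, Carrow 5.
Every allocation lies between the lower and upper quota.

none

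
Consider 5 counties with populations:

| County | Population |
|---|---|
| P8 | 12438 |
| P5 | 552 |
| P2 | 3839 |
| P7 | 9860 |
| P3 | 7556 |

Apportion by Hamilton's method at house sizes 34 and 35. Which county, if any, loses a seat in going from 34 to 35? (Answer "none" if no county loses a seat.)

At 34 seats: P8 12, P5 1, P2 4, P7 10, P3 7.
At 35 seats: P8 13, P5 0, P2 4, P7 10, P3 8.
P5 drops from 1 to 0.

P5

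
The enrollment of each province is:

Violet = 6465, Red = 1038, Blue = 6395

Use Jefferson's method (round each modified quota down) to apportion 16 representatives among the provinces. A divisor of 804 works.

Violet 8, Red 1, Blue 7

With modified divisor 804: modified quotas Violet 8.041, Red 1.291, Blue 7.954.
Rounding down: Violet 8, Red 1, Blue 7 (total 16).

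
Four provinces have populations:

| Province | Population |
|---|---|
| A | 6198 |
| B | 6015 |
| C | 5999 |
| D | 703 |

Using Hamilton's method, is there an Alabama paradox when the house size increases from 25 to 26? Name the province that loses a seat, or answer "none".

none

At 25 seats: A 8, B 8, C 8, D 1.
At 26 seats: A 9, B 8, C 8, D 1.
No province's allocation decreased.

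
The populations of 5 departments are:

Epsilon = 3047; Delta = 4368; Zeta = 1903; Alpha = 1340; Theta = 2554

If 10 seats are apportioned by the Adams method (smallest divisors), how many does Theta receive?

Standard divisor 13212/10 ≈ 1321.2; standard quotas: Epsilon 2.306, Delta 3.306, Zeta 1.440, Alpha 1.014, Theta 1.933.
Rounding up gives 3, 4, 2, 2, 2 = 13 seats, so the divisor must be adjusted.
With modified divisor 1700: modified quotas Epsilon 1.792, Delta 2.569, Zeta 1.119, Alpha 0.788, Theta 1.502.
Rounding up: Epsilon 2, Delta 3, Zeta 2, Alpha 1, Theta 2 (total 10).
Theta receives 2.

2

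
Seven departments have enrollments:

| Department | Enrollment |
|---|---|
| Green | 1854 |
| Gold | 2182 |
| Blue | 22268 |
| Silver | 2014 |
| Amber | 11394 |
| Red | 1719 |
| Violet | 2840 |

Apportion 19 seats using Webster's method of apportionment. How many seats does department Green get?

Standard divisor 44271/19 ≈ 2330.053; standard quotas: Green 0.796, Gold 0.936, Blue 9.557, Silver 0.864, Amber 4.890, Red 0.738, Violet 1.219.
Rounding to the nearest integer gives 1, 1, 10, 1, 5, 1, 1 = 20 seats, so the divisor must be adjusted.
With modified divisor 2400: modified quotas Green 0.772, Gold 0.909, Blue 9.278, Silver 0.839, Amber 4.747, Red 0.716, Violet 1.183.
Rounding to the nearest integer: Green 1, Gold 1, Blue 9, Silver 1, Amber 5, Red 1, Violet 1 (total 19).
Green receives 1.

1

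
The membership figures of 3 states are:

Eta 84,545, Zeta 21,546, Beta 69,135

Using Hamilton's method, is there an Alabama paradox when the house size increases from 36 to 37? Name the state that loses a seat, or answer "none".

Zeta

At 36 seats: Eta 17, Zeta 5, Beta 14.
At 37 seats: Eta 18, Zeta 4, Beta 15.
Zeta drops from 5 to 4.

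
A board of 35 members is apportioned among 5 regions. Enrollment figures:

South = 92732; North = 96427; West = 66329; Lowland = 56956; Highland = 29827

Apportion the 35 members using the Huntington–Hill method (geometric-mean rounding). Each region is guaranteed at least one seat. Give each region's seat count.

With divisor 9970: modified quotas South 9.301, North 9.672, West 6.653, Lowland 5.713, Highland 2.992.
Geometric-mean thresholds: South √(9·10)=9.487, North √(9·10)=9.487, West √(6·7)=6.481, Lowland √(5·6)=5.477, Highland √(2·3)=2.449.
Each quota rounded against its threshold gives South 9, North 10, West 7, Lowland 6, Highland 3 (total 35).

South: 9, North: 10, West: 7, Lowland: 6, Highland: 3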